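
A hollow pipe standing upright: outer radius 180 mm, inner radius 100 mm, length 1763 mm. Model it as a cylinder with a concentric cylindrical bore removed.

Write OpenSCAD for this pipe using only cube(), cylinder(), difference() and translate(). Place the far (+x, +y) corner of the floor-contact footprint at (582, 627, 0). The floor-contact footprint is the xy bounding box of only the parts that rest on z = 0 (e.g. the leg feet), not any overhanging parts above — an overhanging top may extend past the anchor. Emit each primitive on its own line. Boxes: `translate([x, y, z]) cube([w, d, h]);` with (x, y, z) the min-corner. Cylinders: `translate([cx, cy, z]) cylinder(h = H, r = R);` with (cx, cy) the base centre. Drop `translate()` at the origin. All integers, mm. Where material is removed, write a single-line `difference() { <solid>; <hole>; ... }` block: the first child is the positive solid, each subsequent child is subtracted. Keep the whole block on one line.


difference() { translate([402, 447, 0]) cylinder(h = 1763, r = 180); translate([402, 447, 0]) cylinder(h = 1763, r = 100); }


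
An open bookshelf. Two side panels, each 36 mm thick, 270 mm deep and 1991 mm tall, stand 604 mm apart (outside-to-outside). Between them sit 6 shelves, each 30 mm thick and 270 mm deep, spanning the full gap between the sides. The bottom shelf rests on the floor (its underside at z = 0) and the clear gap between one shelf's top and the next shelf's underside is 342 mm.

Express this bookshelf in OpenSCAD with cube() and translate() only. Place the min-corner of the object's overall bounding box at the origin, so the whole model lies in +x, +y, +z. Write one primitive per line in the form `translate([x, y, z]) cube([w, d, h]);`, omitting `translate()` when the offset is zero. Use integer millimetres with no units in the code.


cube([36, 270, 1991]);
translate([568, 0, 0]) cube([36, 270, 1991]);
translate([36, 0, 0]) cube([532, 270, 30]);
translate([36, 0, 372]) cube([532, 270, 30]);
translate([36, 0, 744]) cube([532, 270, 30]);
translate([36, 0, 1116]) cube([532, 270, 30]);
translate([36, 0, 1488]) cube([532, 270, 30]);
translate([36, 0, 1860]) cube([532, 270, 30]);


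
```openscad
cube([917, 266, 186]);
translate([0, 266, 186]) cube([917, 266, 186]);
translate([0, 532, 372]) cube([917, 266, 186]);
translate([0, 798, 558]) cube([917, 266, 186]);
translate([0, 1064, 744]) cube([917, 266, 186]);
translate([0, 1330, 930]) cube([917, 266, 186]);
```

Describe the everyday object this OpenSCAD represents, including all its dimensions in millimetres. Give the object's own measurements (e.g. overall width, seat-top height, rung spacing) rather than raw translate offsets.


A straight staircase of 6 solid steps. Each step is 917 mm wide (x), 266 mm deep (y, the going) and 186 mm tall (the rise). The first step rests on the floor; each subsequent step sits one going further in +y and one rise higher in +z, directly behind and above the previous step with no overlap.


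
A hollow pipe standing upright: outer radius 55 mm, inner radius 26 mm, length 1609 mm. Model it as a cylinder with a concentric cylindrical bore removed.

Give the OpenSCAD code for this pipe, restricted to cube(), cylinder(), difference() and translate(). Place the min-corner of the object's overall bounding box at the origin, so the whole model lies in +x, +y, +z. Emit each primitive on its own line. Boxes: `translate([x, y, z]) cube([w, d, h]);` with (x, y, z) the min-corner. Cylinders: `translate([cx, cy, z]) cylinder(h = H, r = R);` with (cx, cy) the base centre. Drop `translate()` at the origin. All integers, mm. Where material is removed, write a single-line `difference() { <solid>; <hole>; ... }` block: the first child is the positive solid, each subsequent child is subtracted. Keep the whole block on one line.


difference() { translate([55, 55, 0]) cylinder(h = 1609, r = 55); translate([55, 55, 0]) cylinder(h = 1609, r = 26); }


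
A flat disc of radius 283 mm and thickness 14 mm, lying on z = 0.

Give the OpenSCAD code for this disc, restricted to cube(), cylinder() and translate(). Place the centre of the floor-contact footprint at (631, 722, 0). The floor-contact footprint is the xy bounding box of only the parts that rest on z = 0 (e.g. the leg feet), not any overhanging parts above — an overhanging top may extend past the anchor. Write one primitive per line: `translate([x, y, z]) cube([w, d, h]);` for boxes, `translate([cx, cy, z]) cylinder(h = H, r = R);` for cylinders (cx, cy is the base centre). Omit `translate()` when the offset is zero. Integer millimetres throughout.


translate([631, 722, 0]) cylinder(h = 14, r = 283);


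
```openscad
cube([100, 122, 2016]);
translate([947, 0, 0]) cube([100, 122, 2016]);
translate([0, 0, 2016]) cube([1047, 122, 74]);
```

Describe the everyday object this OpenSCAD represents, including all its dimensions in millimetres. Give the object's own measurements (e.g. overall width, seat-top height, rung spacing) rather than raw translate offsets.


A door frame. The clear opening is 847 mm wide and 2016 mm high. Two 100 mm wide jambs, 122 mm deep, stand either side of the opening from the floor to the top of the opening. A 74 mm thick head sits across the top of both jambs, spanning the full outside width of the frame.


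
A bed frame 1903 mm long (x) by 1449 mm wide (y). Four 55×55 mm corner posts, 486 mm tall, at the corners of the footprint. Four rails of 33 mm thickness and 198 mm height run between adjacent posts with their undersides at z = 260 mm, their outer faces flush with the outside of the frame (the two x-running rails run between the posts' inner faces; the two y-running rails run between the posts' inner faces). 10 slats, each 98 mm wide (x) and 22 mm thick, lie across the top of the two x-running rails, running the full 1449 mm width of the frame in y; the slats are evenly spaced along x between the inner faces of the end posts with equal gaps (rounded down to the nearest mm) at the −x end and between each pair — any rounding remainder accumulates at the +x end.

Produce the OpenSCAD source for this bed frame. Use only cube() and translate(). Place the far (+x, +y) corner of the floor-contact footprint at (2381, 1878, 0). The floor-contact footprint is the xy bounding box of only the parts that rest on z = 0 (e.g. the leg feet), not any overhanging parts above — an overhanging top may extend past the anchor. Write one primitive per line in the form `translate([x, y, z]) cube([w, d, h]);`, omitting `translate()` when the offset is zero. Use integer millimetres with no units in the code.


// slat z = rail_z + rail_h = 260 + 198 = 458
// slat gap = ⌊(1793 − 10·98) / 11⌋ = 73
translate([478, 429, 0]) cube([55, 55, 486]);
translate([478, 1823, 0]) cube([55, 55, 486]);
translate([2326, 429, 0]) cube([55, 55, 486]);
translate([2326, 1823, 0]) cube([55, 55, 486]);
translate([533, 429, 260]) cube([1793, 33, 198]);
translate([533, 1845, 260]) cube([1793, 33, 198]);
translate([478, 484, 260]) cube([33, 1339, 198]);
translate([2348, 484, 260]) cube([33, 1339, 198]);
translate([606, 429, 458]) cube([98, 1449, 22]);
translate([777, 429, 458]) cube([98, 1449, 22]);
translate([948, 429, 458]) cube([98, 1449, 22]);
translate([1119, 429, 458]) cube([98, 1449, 22]);
translate([1290, 429, 458]) cube([98, 1449, 22]);
translate([1461, 429, 458]) cube([98, 1449, 22]);
translate([1632, 429, 458]) cube([98, 1449, 22]);
translate([1803, 429, 458]) cube([98, 1449, 22]);
translate([1974, 429, 458]) cube([98, 1449, 22]);
translate([2145, 429, 458]) cube([98, 1449, 22]);


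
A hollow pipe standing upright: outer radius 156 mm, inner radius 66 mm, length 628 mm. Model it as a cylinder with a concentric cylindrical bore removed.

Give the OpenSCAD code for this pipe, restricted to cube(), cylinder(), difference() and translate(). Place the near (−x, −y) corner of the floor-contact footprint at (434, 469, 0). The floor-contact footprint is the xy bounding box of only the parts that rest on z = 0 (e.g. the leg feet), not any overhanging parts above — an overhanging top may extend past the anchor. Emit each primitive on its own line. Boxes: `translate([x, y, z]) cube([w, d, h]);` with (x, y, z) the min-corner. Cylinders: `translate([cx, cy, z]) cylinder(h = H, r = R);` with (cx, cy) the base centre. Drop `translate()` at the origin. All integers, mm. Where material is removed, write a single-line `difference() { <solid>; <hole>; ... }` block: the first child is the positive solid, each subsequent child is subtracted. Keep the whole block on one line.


difference() { translate([590, 625, 0]) cylinder(h = 628, r = 156); translate([590, 625, 0]) cylinder(h = 628, r = 66); }


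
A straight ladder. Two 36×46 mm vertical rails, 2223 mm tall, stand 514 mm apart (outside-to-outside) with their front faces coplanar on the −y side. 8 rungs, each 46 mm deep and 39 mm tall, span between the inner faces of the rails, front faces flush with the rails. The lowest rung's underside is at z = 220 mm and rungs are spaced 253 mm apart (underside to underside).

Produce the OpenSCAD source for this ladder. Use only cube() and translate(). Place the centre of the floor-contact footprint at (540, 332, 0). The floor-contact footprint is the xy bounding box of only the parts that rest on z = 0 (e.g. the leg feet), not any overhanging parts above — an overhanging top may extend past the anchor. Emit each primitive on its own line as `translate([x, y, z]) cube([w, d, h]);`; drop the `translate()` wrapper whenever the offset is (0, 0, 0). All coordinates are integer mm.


translate([283, 309, 0]) cube([36, 46, 2223]);
translate([761, 309, 0]) cube([36, 46, 2223]);
translate([319, 309, 220]) cube([442, 46, 39]);
translate([319, 309, 473]) cube([442, 46, 39]);
translate([319, 309, 726]) cube([442, 46, 39]);
translate([319, 309, 979]) cube([442, 46, 39]);
translate([319, 309, 1232]) cube([442, 46, 39]);
translate([319, 309, 1485]) cube([442, 46, 39]);
translate([319, 309, 1738]) cube([442, 46, 39]);
translate([319, 309, 1991]) cube([442, 46, 39]);


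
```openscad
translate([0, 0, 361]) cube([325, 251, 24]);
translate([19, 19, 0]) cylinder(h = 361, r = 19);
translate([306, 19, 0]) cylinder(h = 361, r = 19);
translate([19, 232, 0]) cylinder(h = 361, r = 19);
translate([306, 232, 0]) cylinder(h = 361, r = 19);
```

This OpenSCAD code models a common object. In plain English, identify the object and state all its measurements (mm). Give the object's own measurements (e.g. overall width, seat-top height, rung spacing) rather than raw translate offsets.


A simple wooden stool: a rectangular seat 325 mm (x) by 251 mm (y), 24 mm thick, top face at z = 385 mm, on four round legs, each 38 mm in diameter. The legs rest on z = 0, each leg's axis is inset half a diameter from the nearest pair of seat edges (so the leg's bounding box is flush with the corner).


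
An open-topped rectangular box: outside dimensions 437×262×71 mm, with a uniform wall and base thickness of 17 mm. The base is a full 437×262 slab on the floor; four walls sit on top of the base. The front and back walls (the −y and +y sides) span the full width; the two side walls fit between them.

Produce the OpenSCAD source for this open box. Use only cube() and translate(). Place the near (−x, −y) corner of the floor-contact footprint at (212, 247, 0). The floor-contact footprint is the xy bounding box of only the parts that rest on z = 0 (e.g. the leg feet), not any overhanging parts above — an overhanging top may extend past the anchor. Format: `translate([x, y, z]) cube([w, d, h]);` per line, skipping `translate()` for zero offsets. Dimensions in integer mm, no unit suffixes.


translate([212, 247, 0]) cube([437, 262, 17]);
translate([212, 247, 17]) cube([437, 17, 54]);
translate([212, 492, 17]) cube([437, 17, 54]);
translate([212, 264, 17]) cube([17, 228, 54]);
translate([632, 264, 17]) cube([17, 228, 54]);


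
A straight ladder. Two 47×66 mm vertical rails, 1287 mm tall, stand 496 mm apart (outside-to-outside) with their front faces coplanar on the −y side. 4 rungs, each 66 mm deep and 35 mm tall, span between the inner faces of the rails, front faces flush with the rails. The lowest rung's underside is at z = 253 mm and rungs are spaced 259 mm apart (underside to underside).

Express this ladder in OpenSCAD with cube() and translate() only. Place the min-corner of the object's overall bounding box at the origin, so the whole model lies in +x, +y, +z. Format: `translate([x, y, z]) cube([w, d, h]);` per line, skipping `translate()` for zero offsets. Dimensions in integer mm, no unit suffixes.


cube([47, 66, 1287]);
translate([449, 0, 0]) cube([47, 66, 1287]);
translate([47, 0, 253]) cube([402, 66, 35]);
translate([47, 0, 512]) cube([402, 66, 35]);
translate([47, 0, 771]) cube([402, 66, 35]);
translate([47, 0, 1030]) cube([402, 66, 35]);


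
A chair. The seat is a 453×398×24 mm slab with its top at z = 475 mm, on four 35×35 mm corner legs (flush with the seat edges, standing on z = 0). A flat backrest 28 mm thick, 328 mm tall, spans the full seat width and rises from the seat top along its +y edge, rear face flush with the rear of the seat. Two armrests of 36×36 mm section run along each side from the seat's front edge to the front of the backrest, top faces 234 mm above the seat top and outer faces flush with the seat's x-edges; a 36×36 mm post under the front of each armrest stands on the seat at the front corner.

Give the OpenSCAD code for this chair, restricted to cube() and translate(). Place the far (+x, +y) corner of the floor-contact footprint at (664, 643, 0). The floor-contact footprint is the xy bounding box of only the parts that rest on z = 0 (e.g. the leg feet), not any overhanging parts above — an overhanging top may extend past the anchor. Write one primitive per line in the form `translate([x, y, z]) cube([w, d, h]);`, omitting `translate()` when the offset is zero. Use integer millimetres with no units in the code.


translate([211, 245, 451]) cube([453, 398, 24]);
translate([211, 245, 0]) cube([35, 35, 451]);
translate([629, 245, 0]) cube([35, 35, 451]);
translate([211, 608, 0]) cube([35, 35, 451]);
translate([629, 608, 0]) cube([35, 35, 451]);
translate([211, 615, 475]) cube([453, 28, 328]);
translate([211, 245, 673]) cube([36, 370, 36]);
translate([628, 245, 673]) cube([36, 370, 36]);
translate([211, 245, 475]) cube([36, 36, 198]);
translate([628, 245, 475]) cube([36, 36, 198]);


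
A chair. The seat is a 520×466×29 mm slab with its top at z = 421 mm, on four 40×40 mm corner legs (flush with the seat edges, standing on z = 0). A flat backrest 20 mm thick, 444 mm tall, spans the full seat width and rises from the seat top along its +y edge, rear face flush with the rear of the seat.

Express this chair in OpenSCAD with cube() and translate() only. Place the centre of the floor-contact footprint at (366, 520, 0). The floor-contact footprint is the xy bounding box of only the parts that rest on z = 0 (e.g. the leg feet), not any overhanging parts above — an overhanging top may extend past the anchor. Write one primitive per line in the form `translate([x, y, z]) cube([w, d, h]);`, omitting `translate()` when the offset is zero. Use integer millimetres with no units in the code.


// leg_h = 421 - 29 = 392
translate([106, 287, 392]) cube([520, 466, 29]);
translate([106, 287, 0]) cube([40, 40, 392]);
translate([586, 287, 0]) cube([40, 40, 392]);
translate([106, 713, 0]) cube([40, 40, 392]);
translate([586, 713, 0]) cube([40, 40, 392]);
translate([106, 733, 421]) cube([520, 20, 444]);


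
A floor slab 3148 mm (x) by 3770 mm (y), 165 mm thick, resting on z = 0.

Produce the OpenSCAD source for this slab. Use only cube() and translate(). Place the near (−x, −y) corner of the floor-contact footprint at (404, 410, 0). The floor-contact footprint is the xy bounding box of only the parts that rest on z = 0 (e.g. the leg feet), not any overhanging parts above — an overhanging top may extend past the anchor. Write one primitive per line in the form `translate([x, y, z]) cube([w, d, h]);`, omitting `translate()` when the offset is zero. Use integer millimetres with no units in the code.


translate([404, 410, 0]) cube([3148, 3770, 165]);


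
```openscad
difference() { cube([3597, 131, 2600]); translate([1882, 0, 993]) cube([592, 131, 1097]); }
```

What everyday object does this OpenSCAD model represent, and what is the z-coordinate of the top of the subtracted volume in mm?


A wall with a window opening. The window head height is 2090 mm.

A wall with a rectangular opening subtracted — a window. Sill at z = 993, opening 1097 mm tall, so the head is at 993 + 1097 = 2090 mm.


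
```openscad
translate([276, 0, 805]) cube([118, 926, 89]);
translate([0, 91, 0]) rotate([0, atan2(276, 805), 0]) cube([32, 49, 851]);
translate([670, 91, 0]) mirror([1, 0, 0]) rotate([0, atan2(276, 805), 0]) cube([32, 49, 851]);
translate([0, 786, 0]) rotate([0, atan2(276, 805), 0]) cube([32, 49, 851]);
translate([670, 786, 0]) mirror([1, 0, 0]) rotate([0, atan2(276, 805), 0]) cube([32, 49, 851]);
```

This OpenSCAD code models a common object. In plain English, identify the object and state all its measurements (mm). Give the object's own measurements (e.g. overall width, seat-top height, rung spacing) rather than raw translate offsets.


A sawhorse. A 118×926×89 mm beam (x, y, z) sits on two A-frame leg pairs. Each pair is two raked legs of 32×49 mm section (49 mm along y) splaying symmetrically in x. Each leg rises 805 mm vertically over 276 mm of horizontal reach and is 851 mm long along its own axis. Every leg's outer bottom edge rests on the floor and its outer top edge meets a bottom edge of the beam — the left legs (tilting toward +x) meet the beam's −x bottom edge, the right legs (their mirror images, tilting toward −x) meet its +x bottom edge — so the leg tops tuck under the beam, the beam's underside is 805 mm above the floor, and the feet are 670 mm apart outside-to-outside with the beam centred between them. The two leg pairs are set in 91 mm from either end of the beam.


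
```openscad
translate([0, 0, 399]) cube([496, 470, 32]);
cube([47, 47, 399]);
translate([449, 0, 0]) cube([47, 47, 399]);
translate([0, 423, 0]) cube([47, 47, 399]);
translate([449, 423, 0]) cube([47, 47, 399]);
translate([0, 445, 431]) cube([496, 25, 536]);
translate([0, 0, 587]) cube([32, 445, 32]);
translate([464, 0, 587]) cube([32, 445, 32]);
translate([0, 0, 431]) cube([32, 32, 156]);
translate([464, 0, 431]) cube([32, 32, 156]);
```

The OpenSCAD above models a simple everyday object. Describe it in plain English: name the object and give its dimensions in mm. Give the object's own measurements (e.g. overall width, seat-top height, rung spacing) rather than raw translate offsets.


A chair. The seat is a 496×470×32 mm slab with its top at z = 431 mm, on four 47×47 mm corner legs (flush with the seat edges, standing on z = 0). A flat backrest 25 mm thick, 536 mm tall, spans the full seat width and rises from the seat top along its +y edge, rear face flush with the rear of the seat. Two armrests of 32×32 mm section run along each side from the seat's front edge to the front of the backrest, top faces 188 mm above the seat top and outer faces flush with the seat's x-edges; a 32×32 mm post under the front of each armrest stands on the seat at the front corner.


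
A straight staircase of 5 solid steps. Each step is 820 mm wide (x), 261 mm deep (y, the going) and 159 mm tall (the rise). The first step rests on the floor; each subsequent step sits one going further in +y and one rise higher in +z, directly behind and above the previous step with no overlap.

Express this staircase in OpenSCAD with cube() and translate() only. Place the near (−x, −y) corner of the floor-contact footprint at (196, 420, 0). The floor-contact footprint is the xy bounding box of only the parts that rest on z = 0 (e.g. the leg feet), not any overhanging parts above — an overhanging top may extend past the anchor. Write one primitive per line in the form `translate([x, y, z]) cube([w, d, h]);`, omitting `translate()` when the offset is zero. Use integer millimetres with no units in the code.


translate([196, 420, 0]) cube([820, 261, 159]);
translate([196, 681, 159]) cube([820, 261, 159]);
translate([196, 942, 318]) cube([820, 261, 159]);
translate([196, 1203, 477]) cube([820, 261, 159]);
translate([196, 1464, 636]) cube([820, 261, 159]);


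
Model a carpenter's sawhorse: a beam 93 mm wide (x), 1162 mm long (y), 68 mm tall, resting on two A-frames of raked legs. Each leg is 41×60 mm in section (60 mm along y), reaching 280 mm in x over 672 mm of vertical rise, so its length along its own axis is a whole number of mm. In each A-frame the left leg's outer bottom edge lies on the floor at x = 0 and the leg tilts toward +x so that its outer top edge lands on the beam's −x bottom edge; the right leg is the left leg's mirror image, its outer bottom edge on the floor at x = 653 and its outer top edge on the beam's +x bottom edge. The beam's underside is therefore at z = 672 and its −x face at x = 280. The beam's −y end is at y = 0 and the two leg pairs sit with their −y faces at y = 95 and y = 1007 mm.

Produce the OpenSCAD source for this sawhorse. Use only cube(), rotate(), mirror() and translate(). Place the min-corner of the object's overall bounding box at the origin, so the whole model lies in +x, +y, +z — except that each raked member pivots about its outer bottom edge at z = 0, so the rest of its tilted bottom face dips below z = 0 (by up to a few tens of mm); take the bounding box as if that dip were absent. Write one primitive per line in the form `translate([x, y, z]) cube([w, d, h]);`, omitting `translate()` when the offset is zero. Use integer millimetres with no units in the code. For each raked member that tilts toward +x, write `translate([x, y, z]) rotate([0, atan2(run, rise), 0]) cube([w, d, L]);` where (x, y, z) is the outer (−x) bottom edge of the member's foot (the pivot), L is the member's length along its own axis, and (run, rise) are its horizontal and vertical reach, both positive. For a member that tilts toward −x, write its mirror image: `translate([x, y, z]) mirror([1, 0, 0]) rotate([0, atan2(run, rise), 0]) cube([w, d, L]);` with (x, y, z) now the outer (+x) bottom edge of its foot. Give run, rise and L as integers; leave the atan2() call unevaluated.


// leg length = √(280² + 672²) = 728
// right-leg outer foot x = 2·280 + 93 = 653
// beam min-corner = (280, 0, 672)
translate([280, 0, 672]) cube([93, 1162, 68]);
translate([0, 95, 0]) rotate([0, atan2(280, 672), 0]) cube([41, 60, 728]);
translate([653, 95, 0]) mirror([1, 0, 0]) rotate([0, atan2(280, 672), 0]) cube([41, 60, 728]);
translate([0, 1007, 0]) rotate([0, atan2(280, 672), 0]) cube([41, 60, 728]);
translate([653, 1007, 0]) mirror([1, 0, 0]) rotate([0, atan2(280, 672), 0]) cube([41, 60, 728]);


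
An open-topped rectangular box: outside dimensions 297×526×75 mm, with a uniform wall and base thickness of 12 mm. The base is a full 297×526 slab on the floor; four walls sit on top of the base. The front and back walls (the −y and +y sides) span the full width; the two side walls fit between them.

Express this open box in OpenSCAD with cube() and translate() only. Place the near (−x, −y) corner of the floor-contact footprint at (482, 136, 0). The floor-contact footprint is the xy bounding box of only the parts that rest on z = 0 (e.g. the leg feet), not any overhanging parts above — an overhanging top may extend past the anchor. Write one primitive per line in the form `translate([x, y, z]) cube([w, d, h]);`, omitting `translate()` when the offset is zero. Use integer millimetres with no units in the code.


translate([482, 136, 0]) cube([297, 526, 12]);
translate([482, 136, 12]) cube([297, 12, 63]);
translate([482, 650, 12]) cube([297, 12, 63]);
translate([482, 148, 12]) cube([12, 502, 63]);
translate([767, 148, 12]) cube([12, 502, 63]);


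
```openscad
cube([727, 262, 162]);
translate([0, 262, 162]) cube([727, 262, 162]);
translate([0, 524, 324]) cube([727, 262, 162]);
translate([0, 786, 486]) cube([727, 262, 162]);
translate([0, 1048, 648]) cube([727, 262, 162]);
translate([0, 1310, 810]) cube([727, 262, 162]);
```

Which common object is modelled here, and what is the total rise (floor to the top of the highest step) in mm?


A staircase. The total rise is 972 mm.

6 identical blocks, each offset up and back from the previous — a staircase. Each step is 162 mm tall and there are 6 of them, so the total rise is 6 × 162 = 972 mm.


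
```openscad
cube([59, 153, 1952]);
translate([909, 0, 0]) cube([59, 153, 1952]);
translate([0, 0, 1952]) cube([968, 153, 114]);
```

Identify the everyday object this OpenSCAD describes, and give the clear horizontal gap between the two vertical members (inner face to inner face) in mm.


A door frame. The clear opening width is 850 mm.

Two 1952 mm tall posts with a header on top — a door frame. The left jamb is 59 mm wide at x = 0; the right jamb starts at x = 909. The clear opening is 909 − 59 = 850 mm.


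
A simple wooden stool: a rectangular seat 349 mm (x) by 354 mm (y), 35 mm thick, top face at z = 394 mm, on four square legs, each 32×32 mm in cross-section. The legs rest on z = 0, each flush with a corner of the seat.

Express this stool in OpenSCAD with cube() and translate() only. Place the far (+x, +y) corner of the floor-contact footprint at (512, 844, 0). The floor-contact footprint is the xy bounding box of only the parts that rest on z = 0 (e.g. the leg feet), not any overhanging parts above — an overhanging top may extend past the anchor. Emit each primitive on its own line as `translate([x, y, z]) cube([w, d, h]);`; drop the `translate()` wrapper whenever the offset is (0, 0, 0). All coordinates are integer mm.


translate([163, 490, 359]) cube([349, 354, 35]);
translate([163, 490, 0]) cube([32, 32, 359]);
translate([480, 490, 0]) cube([32, 32, 359]);
translate([163, 812, 0]) cube([32, 32, 359]);
translate([480, 812, 0]) cube([32, 32, 359]);


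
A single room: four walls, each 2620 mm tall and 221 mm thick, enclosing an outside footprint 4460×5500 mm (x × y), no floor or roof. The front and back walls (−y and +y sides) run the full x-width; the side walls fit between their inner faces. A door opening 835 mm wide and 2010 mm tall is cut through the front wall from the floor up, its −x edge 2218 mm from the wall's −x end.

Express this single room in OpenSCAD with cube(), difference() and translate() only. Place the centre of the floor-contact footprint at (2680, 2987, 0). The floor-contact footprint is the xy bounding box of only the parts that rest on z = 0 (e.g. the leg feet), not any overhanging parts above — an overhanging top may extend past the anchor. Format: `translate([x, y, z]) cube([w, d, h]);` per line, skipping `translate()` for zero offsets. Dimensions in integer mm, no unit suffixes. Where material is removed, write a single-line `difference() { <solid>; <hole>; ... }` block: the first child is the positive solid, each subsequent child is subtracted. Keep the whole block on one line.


difference() { translate([450, 237, 0]) cube([4460, 221, 2620]); translate([2668, 237, 0]) cube([835, 221, 2010]); }
translate([450, 5516, 0]) cube([4460, 221, 2620]);
translate([450, 458, 0]) cube([221, 5058, 2620]);
translate([4689, 458, 0]) cube([221, 5058, 2620]);


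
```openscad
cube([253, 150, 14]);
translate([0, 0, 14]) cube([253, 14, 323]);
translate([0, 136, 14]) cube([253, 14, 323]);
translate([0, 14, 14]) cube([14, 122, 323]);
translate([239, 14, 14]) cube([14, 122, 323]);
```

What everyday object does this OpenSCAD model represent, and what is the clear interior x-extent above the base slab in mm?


An open box. The internal width is 225 mm.

A 253×150 base slab with four walls standing on it — an open box. The base is 253 mm wide and the walls are 14 mm thick, so the internal width is 253 − 2 × 14 = 225 mm.


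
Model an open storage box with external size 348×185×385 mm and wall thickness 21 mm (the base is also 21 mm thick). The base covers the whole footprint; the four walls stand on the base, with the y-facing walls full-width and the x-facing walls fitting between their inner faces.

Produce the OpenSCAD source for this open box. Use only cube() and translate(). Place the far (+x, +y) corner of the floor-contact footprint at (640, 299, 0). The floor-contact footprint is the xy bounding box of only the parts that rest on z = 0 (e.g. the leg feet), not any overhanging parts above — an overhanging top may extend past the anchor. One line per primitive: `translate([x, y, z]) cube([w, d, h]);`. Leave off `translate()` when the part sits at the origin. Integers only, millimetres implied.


translate([292, 114, 0]) cube([348, 185, 21]);
translate([292, 114, 21]) cube([348, 21, 364]);
translate([292, 278, 21]) cube([348, 21, 364]);
translate([292, 135, 21]) cube([21, 143, 364]);
translate([619, 135, 21]) cube([21, 143, 364]);


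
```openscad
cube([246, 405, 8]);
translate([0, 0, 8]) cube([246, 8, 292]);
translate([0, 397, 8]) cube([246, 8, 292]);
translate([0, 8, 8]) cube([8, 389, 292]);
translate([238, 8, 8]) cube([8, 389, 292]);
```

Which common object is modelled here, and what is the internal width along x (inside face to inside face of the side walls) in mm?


An open box. The internal width is 230 mm.

A 246×405 base slab with four walls standing on it — an open box. The base is 246 mm wide and the walls are 8 mm thick, so the internal width is 246 − 2 × 8 = 230 mm.


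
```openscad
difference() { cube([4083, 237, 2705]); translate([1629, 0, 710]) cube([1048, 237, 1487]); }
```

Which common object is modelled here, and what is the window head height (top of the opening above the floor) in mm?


A wall with a window opening. The window head height is 2197 mm.

A wall with a rectangular opening subtracted — a window. Sill at z = 710, opening 1487 mm tall, so the head is at 710 + 1487 = 2197 mm.


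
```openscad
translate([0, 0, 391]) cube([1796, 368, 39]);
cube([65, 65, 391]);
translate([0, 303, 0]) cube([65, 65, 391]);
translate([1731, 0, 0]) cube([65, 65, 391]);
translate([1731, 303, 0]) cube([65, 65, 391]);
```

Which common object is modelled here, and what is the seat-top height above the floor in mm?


A bench. The seat-top height is 430 mm.

A long slab on four corner posts — a bench. The slab sits at z = 391 with thickness 39, so the top is 391 + 39 = 430 mm.


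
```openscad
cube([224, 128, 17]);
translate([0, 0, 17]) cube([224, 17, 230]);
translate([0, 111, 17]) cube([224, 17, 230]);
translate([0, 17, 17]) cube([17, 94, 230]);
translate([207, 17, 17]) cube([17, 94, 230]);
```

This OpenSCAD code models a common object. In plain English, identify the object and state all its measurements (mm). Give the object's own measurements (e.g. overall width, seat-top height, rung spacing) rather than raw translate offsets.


An open-topped rectangular box: outside dimensions 224×128×247 mm, with a uniform wall and base thickness of 17 mm. The base is a full 224×128 slab on the floor; four walls sit on top of the base. The front and back walls (the −y and +y sides) span the full width; the two side walls fit between them.


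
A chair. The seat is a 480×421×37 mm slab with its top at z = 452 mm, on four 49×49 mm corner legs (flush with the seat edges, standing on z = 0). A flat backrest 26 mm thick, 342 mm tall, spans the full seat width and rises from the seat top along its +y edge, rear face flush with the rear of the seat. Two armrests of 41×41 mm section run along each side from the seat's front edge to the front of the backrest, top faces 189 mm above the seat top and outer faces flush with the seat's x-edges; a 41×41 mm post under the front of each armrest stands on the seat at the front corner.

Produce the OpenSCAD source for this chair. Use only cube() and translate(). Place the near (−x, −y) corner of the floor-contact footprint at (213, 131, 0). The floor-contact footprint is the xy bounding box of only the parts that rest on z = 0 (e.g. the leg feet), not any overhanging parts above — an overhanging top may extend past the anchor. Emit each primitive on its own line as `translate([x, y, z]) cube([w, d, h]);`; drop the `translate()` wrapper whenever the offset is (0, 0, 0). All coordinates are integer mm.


translate([213, 131, 415]) cube([480, 421, 37]);
translate([213, 131, 0]) cube([49, 49, 415]);
translate([644, 131, 0]) cube([49, 49, 415]);
translate([213, 503, 0]) cube([49, 49, 415]);
translate([644, 503, 0]) cube([49, 49, 415]);
translate([213, 526, 452]) cube([480, 26, 342]);
translate([213, 131, 600]) cube([41, 395, 41]);
translate([652, 131, 600]) cube([41, 395, 41]);
translate([213, 131, 452]) cube([41, 41, 148]);
translate([652, 131, 452]) cube([41, 41, 148]);


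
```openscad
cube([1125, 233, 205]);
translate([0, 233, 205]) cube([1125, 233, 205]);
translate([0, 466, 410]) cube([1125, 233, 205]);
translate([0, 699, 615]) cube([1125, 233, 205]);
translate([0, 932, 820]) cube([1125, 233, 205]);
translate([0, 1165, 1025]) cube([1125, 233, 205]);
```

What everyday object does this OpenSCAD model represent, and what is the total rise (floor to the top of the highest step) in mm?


A staircase. The total rise is 1230 mm.

6 identical blocks, each offset up and back from the previous — a staircase. Each step is 205 mm tall and there are 6 of them, so the total rise is 6 × 205 = 1230 mm.


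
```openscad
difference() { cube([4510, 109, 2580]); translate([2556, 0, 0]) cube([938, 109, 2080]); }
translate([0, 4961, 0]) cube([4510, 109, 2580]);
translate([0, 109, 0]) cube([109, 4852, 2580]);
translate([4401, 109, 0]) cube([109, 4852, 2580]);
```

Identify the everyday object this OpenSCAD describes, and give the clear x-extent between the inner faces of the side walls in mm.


A single room. The interior width is 4292 mm.

Four walls enclosing a rectangle with a door in the front wall — a room. Outside width 4510 minus two 109 mm walls gives 4292 mm.


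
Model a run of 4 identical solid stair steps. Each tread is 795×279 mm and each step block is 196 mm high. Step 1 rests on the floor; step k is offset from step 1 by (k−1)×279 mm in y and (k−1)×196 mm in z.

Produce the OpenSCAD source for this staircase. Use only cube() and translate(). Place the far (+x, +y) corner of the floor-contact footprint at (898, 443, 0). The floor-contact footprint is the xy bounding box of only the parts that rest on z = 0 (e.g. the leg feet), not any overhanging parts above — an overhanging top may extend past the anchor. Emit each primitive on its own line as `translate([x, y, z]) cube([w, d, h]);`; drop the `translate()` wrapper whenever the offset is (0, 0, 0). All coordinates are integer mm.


translate([103, 164, 0]) cube([795, 279, 196]);
translate([103, 443, 196]) cube([795, 279, 196]);
translate([103, 722, 392]) cube([795, 279, 196]);
translate([103, 1001, 588]) cube([795, 279, 196]);


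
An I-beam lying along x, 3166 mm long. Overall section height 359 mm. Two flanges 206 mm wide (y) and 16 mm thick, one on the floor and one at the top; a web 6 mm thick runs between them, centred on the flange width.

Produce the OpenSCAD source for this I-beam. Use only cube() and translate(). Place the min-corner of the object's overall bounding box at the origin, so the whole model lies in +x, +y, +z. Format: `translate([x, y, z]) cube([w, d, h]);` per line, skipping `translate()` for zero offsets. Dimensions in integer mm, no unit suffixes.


cube([3166, 206, 16]);
translate([0, 100, 16]) cube([3166, 6, 327]);
translate([0, 0, 343]) cube([3166, 206, 16]);


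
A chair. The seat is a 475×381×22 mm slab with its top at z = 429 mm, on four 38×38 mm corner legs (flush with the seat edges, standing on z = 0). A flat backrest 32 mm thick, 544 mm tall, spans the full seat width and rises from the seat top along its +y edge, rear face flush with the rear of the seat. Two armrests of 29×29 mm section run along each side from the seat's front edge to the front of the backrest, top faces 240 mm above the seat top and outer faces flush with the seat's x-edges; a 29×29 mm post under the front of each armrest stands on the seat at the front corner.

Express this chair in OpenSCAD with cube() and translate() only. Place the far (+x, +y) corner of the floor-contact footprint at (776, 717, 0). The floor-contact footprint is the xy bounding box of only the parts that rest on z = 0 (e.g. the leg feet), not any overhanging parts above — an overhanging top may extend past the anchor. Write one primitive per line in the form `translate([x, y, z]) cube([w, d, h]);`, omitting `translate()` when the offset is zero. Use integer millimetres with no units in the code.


translate([301, 336, 407]) cube([475, 381, 22]);
translate([301, 336, 0]) cube([38, 38, 407]);
translate([738, 336, 0]) cube([38, 38, 407]);
translate([301, 679, 0]) cube([38, 38, 407]);
translate([738, 679, 0]) cube([38, 38, 407]);
translate([301, 685, 429]) cube([475, 32, 544]);
translate([301, 336, 640]) cube([29, 349, 29]);
translate([747, 336, 640]) cube([29, 349, 29]);
translate([301, 336, 429]) cube([29, 29, 211]);
translate([747, 336, 429]) cube([29, 29, 211]);


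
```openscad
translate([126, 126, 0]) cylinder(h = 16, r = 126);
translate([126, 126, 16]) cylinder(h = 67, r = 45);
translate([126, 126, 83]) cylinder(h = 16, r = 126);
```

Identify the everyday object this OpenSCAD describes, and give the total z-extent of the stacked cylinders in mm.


A spool. The overall height is 99 mm.

Three coaxial cylinders, large–small–large — a spool. Two 16 mm flanges and a 67 mm core give 16 + 67 + 16 = 99 mm.


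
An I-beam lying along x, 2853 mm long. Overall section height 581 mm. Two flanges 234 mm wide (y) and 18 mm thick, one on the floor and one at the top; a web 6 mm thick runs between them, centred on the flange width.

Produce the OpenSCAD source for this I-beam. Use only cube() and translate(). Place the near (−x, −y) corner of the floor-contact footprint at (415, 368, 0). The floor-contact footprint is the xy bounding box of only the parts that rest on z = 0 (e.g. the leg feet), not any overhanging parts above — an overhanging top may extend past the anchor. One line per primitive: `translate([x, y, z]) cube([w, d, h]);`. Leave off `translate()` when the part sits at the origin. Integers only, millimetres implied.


translate([415, 368, 0]) cube([2853, 234, 18]);
translate([415, 482, 18]) cube([2853, 6, 545]);
translate([415, 368, 563]) cube([2853, 234, 18]);


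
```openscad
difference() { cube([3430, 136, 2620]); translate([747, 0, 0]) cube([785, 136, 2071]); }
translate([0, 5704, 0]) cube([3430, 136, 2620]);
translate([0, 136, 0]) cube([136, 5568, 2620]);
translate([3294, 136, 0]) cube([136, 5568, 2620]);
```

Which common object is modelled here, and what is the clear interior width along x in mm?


A single room. The interior width is 3158 mm.

Four walls enclosing a rectangle with a door in the front wall — a room. Outside width 3430 minus two 136 mm walls gives 3158 mm.


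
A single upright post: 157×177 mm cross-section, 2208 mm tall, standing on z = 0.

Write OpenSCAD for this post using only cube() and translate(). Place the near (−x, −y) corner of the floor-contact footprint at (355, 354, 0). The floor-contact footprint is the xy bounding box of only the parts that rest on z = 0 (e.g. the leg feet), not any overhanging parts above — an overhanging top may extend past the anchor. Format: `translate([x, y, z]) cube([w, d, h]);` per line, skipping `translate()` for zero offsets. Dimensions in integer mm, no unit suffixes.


translate([355, 354, 0]) cube([157, 177, 2208]);


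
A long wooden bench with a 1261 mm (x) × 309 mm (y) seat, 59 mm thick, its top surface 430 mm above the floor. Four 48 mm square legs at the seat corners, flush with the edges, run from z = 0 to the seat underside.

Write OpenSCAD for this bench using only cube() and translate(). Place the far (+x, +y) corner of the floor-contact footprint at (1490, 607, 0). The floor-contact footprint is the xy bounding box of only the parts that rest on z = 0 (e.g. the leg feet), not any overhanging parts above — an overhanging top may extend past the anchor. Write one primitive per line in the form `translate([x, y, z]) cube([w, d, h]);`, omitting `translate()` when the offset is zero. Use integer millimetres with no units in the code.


translate([229, 298, 371]) cube([1261, 309, 59]);
translate([229, 298, 0]) cube([48, 48, 371]);
translate([229, 559, 0]) cube([48, 48, 371]);
translate([1442, 298, 0]) cube([48, 48, 371]);
translate([1442, 559, 0]) cube([48, 48, 371]);
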